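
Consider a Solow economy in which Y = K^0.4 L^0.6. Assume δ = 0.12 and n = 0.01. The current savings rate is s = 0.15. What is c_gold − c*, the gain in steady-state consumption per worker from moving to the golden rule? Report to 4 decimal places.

Δc ≈ 0.3342

Capital per worker breaks even when investment replaces (n + δ)·k; here n + δ = 0.13.
Current steady state (s = 0.15): k* = (0.15/0.13)^(1/0.6) ≈ 1.2693, y* = 1.2693^0.4 ≈ 1.1001, c* = (1−0.15)·1.1001 ≈ 0.9351.
Golden rule sets MPK = n+δ: 0.4·k^(0.4−1) = 0.13, so k_gold = (0.4/0.13)^(1/0.6) ≈ 6.5092.
y_gold = 6.5092^0.4 ≈ 2.1155, c_gold = y_gold − 0.13·k_gold ≈ 1.2693.
Gain: Δc = 1.2693 − 0.9351 ≈ 0.3342.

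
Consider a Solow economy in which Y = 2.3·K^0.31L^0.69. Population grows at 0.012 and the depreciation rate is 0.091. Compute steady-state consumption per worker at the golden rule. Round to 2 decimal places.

Break-even investment rate: n + δ = 0.012 + 0.091 = 0.103.
Golden rule sets MPK = n+δ: 0.31·2.3·k^(0.31−1) = 0.103, so k_gold = (0.31·2.3/0.103)^(1/0.69) ≈ 16.5104.
y_gold = 2.3·16.5104^0.31 ≈ 5.4857.
c_gold = y_gold − (n+δ)·k_gold = 5.4857 − 0.103·16.5104 ≈ 3.7851.

c_gold ≈ 3.79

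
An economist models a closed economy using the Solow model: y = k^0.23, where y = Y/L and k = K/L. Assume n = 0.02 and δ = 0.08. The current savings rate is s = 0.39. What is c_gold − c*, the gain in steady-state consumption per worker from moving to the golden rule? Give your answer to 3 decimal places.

Δc ≈ 0.072

Capital per worker breaks even when investment replaces (n + δ)·k; here n + δ = 0.1.
Current steady state (s = 0.39): k* = (0.39/0.1)^(1/0.77) ≈ 5.8562, y* = 5.8562^0.23 ≈ 1.5016, c* = (1−0.39)·1.5016 ≈ 0.9160.
Setting f'(k) = n+δ gives 0.23·k^(0.23−1) = 0.1, hence k_gold = (0.23/0.1)^(1/0.77) ≈ 2.9497.
y_gold = 2.9497^0.23 ≈ 1.2825, c_gold = y_gold − 0.1·k_gold ≈ 0.9875.
Gain: Δc = 0.9875 − 0.9160 ≈ 0.0715.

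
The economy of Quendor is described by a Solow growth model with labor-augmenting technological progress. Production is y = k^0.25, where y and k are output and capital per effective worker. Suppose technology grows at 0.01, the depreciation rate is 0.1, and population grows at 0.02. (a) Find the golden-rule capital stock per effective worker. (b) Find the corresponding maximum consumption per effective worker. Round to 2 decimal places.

Break-even investment rate: n + g + δ = 0.02 + 0.01 + 0.1 = 0.13.
Maximizing c = f(k) − (n+g+δ)·k gives f'(k) = n+g+δ, i.e. 0.25·k^(0.25−1) = 0.13, so k_gold = (0.25/0.13)^(1/0.75) ≈ 2.3915.
y_gold = 2.3915^0.25 ≈ 1.2436; c_gold = y_gold − 0.13·k_gold ≈ 0.9327.

(a) k_gold ≈ 2.39; (b) c_gold ≈ 0.93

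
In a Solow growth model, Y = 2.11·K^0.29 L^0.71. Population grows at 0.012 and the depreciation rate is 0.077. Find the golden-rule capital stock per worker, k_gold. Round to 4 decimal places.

k_gold ≈ 15.1106

The effective depreciation rate is n + δ = 0.012 + 0.077 = 0.089.
Golden rule sets MPK = n+δ: 0.29·2.11·k^(0.29−1) = 0.089, so k_gold = (0.29·2.11/0.089)^(1/0.71) ≈ 15.1106.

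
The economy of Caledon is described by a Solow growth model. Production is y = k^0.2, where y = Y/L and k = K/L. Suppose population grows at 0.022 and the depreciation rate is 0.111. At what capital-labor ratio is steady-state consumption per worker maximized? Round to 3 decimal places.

k_gold ≈ 1.665

The effective depreciation rate is n + δ = 0.022 + 0.111 = 0.133.
Maximizing c = f(k) − (n+δ)·k gives f'(k) = n+δ, i.e. 0.2·k^(0.2−1) = 0.133, so k_gold = (0.2/0.133)^(1/0.8) ≈ 1.6652.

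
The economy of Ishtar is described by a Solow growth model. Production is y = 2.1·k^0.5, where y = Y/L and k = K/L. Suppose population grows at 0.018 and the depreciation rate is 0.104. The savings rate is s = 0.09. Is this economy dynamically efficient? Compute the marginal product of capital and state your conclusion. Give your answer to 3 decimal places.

dynamically efficient; MPK ≈ 0.678

Break-even investment rate: n + δ = 0.018 + 0.104 = 0.122.
Steady-state k*: s·A·k^0.5 = 0.122·k gives k* = (0.09·2.1/0.122)^(1/0.5) ≈ 2.4000.
MPK = 0.5·2.1·2.4000^(-0.5) ≈ 0.6778.
MPK > n+δ = 0.122, so the economy is dynamically efficient (under-saving).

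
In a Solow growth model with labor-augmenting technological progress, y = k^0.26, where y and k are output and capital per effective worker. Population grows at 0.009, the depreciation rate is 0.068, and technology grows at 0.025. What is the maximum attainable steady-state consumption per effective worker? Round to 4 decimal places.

The effective depreciation rate is n + g + δ = 0.009 + 0.025 + 0.068 = 0.102.
Maximizing c = f(k) − (n+g+δ)·k gives f'(k) = n+g+δ, i.e. 0.26·k^(0.26−1) = 0.102, so k_gold = (0.26/0.102)^(1/0.74) ≈ 3.5412.
y_gold = 3.5412^0.26 ≈ 1.3892.
c_gold = y_gold − (n+g+δ)·k_gold = 1.3892 − 0.102·3.5412 ≈ 1.0280.

c_gold ≈ 1.0280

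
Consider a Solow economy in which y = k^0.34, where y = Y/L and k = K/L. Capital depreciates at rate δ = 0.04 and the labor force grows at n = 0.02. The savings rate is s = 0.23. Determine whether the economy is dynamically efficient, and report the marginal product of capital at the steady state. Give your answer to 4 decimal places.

n + δ = 0.02 + 0.04 = 0.06.
Steady-state k*: s·k^0.34 = 0.06·k gives k* = (0.23/0.06)^(1/0.66) ≈ 7.6596.
MPK = 0.34·7.6596^(-0.66) ≈ 0.0887.
MPK > n+δ = 0.06, so the economy is dynamically efficient (under-saving).

dynamically efficient; MPK ≈ 0.0887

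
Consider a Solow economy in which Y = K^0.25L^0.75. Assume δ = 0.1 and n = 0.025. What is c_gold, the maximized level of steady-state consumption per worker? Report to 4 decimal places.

c_gold ≈ 0.9449

Break-even investment rate: n + δ = 0.025 + 0.1 = 0.125.
Golden rule sets MPK = n+δ: 0.25·k^(0.25−1) = 0.125, so k_gold = (0.25/0.125)^(1/0.75) ≈ 2.5198.
y_gold = 2.5198^0.25 ≈ 1.2599.
c_gold = y_gold − (n+δ)·k_gold = 1.2599 − 0.125·2.5198 ≈ 0.9449.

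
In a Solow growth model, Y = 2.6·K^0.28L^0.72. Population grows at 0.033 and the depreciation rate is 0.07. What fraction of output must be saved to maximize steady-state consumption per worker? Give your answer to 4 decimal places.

s_gold = 0.2800

The effective depreciation rate is n + δ = 0.033 + 0.07 = 0.103.
At the golden rule MPK = n+δ, and in any Cobb-Douglas steady state s = (n+δ)·k/y = MPK·k/y = capital's share 0.28.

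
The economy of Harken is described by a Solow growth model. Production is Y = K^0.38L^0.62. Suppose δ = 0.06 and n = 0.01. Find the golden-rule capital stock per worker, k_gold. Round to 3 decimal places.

n + δ = 0.01 + 0.06 = 0.07.
At the golden rule the marginal product of capital equals n+δ: 0.38·k^(0.38−1) = 0.07. Solving, k_gold = (0.38/0.07)^(1/0.62) ≈ 15.3101.

k_gold ≈ 15.310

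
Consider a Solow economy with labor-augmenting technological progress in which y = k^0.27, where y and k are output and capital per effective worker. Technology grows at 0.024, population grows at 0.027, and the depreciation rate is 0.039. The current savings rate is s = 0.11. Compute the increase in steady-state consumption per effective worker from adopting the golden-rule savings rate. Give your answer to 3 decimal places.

n + g + δ = 0.027 + 0.024 + 0.039 = 0.09.
Current steady state (s = 0.11): k* = (0.11/0.09)^(1/0.73) ≈ 1.3164, y* = 1.3164^0.27 ≈ 1.0770, c* = (1−0.11)·1.0770 ≈ 0.9586.
Golden rule sets MPK = n+g+δ: 0.27·k^(0.27−1) = 0.09, so k_gold = (0.27/0.09)^(1/0.73) ≈ 4.5039.
y_gold = 4.5039^0.27 ≈ 1.5013, c_gold = y_gold − 0.09·k_gold ≈ 1.0960.
Gain: Δc = 1.0960 − 0.9586 ≈ 0.1374.

Δc ≈ 0.137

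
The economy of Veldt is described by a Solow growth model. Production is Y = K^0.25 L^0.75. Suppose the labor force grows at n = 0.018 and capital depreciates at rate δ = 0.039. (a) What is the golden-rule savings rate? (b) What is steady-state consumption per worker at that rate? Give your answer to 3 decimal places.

The effective depreciation rate is n + δ = 0.018 + 0.039 = 0.057.
For Cobb-Douglas, s_gold equals capital's share: s_gold = 0.25.
At the golden rule the marginal product of capital equals n+δ: 0.25·k^(0.25−1) = 0.057. Solving, k_gold = (0.25/0.057)^(1/0.75) ≈ 7.1794.
y_gold = 7.1794^0.25 ≈ 1.6369; c_gold = (1−0.25)·y_gold ≈ 1.2277.

(a) s_gold = 0.250; (b) c_gold ≈ 1.228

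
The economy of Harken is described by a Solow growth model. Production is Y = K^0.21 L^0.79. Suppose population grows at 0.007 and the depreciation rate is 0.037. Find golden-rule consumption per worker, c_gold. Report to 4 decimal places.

c_gold ≈ 1.1969

Break-even investment rate: n + δ = 0.007 + 0.037 = 0.044.
At the golden rule the marginal product of capital equals n+δ: 0.21·k^(0.21−1) = 0.044. Solving, k_gold = (0.21/0.044)^(1/0.79) ≈ 7.2310.
y_gold = 7.2310^0.21 ≈ 1.5151.
c_gold = y_gold − (n+δ)·k_gold = 1.5151 − 0.044·7.2310 ≈ 1.1969.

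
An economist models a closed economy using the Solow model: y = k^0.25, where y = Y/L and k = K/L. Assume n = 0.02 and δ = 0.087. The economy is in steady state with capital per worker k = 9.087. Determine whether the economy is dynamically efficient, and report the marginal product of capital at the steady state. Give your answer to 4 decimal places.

Break-even investment rate: n + δ = 0.02 + 0.087 = 0.107.
MPK = 0.25·k^(0.25−1) = 0.25·9.087^(-0.75) ≈ 0.0478.
MPK < 0.107, so the economy is dynamically inefficient (over-saving).

dynamically inefficient; MPK ≈ 0.0478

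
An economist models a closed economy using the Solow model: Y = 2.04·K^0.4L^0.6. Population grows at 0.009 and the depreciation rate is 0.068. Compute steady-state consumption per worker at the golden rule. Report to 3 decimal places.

n + δ = 0.009 + 0.068 = 0.077.
Setting f'(k) = n+δ gives 0.4·2.04·k^(0.4−1) = 0.077, hence k_gold = (0.4·2.04/0.077)^(1/0.6) ≈ 51.1288.
y_gold = 2.04·51.1288^0.4 ≈ 9.8423.
c_gold = y_gold − (n+δ)·k_gold = 9.8423 − 0.077·51.1288 ≈ 5.9054.

c_gold ≈ 5.905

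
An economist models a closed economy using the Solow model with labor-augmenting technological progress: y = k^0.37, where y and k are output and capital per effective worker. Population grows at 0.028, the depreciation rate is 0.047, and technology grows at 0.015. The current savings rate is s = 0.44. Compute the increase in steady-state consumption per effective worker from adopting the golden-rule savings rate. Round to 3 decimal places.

Δc ≈ 0.023

n + g + δ = 0.028 + 0.015 + 0.047 = 0.09.
Current steady state (s = 0.44): k* = (0.44/0.09)^(1/0.63) ≈ 12.4161, y* = 12.4161^0.37 ≈ 2.5397, c* = (1−0.44)·2.5397 ≈ 1.4222.
Setting f'(k) = n+g+δ gives 0.37·k^(0.37−1) = 0.09, hence k_gold = (0.37/0.09)^(1/0.63) ≈ 9.4306.
y_gold = 9.4306^0.37 ≈ 2.2939, c_gold = y_gold − 0.09·k_gold ≈ 1.4452.
Gain: Δc = 1.4452 − 1.4222 ≈ 0.0230.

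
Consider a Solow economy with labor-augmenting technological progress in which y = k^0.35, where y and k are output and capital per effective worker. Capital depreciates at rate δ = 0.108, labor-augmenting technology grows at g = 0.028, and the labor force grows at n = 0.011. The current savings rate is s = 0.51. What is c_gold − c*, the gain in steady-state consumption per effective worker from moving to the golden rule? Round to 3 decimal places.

Δc ≈ 0.080

n + g + δ = 0.011 + 0.028 + 0.108 = 0.147.
Current steady state (s = 0.51): k* = (0.51/0.147)^(1/0.65) ≈ 6.7789, y* = 6.7789^0.35 ≈ 1.9539, c* = (1−0.51)·1.9539 ≈ 0.9574.
Maximizing c = f(k) − (n+g+δ)·k gives f'(k) = n+g+δ, i.e. 0.35·k^(0.35−1) = 0.147, so k_gold = (0.35/0.147)^(1/0.65) ≈ 3.7985.
y_gold = 3.7985^0.35 ≈ 1.5954, c_gold = y_gold − 0.147·k_gold ≈ 1.0370.
Gain: Δc = 1.0370 − 0.9574 ≈ 0.0796.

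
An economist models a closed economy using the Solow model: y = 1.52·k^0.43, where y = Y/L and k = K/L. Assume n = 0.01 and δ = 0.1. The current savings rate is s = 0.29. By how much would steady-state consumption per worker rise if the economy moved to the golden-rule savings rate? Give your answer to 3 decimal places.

Δc ≈ 0.248

n + δ = 0.01 + 0.1 = 0.11.
Current steady state (s = 0.29): k* = (0.29·1.52/0.11)^(1/0.57) ≈ 11.4190, y* = 1.52·11.4190^0.43 ≈ 4.3314, c* = (1−0.29)·4.3314 ≈ 3.0753.
Golden rule sets MPK = n+δ: 0.43·1.52·k^(0.43−1) = 0.11, so k_gold = (0.43·1.52/0.11)^(1/0.57) ≈ 22.7905.
y_gold = 1.52·22.7905^0.43 ≈ 5.8301, c_gold = y_gold − 0.11·k_gold ≈ 3.3232.
Gain: Δc = 3.3232 − 3.0753 ≈ 0.2479.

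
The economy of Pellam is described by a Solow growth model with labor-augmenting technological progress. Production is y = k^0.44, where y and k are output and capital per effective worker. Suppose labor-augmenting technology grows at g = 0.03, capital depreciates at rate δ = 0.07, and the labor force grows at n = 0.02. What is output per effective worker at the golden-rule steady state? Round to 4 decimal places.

Break-even investment rate: n + g + δ = 0.02 + 0.03 + 0.07 = 0.12.
Setting f'(k) = n+g+δ gives 0.44·k^(0.44−1) = 0.12, hence k_gold = (0.44/0.12)^(1/0.56) ≈ 10.1772.
Output: y_gold = k_gold^0.44 = 10.1772^0.44 ≈ 2.7756.

y_gold ≈ 2.7756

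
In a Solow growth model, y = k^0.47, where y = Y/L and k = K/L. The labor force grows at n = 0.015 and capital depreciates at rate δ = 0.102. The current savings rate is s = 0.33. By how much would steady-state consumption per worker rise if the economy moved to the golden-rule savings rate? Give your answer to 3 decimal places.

Δc ≈ 0.139

n + δ = 0.015 + 0.102 = 0.117.
Current steady state (s = 0.33): k* = (0.33/0.117)^(1/0.53) ≈ 7.0742, y* = 7.0742^0.47 ≈ 2.5081, c* = (1−0.33)·2.5081 ≈ 1.6804.
Setting f'(k) = n+δ gives 0.47·k^(0.47−1) = 0.117, hence k_gold = (0.47/0.117)^(1/0.53) ≈ 13.7866.
y_gold = 13.7866^0.47 ≈ 3.4320, c_gold = y_gold − 0.117·k_gold ≈ 1.8189.
Gain: Δc = 1.8189 − 1.6804 ≈ 0.1385.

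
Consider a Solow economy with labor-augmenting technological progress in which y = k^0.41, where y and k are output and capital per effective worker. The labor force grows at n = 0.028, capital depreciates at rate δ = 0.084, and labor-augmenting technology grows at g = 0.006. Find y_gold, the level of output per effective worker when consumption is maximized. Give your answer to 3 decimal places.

Break-even investment rate: n + g + δ = 0.028 + 0.006 + 0.084 = 0.118.
Setting f'(k) = n+g+δ gives 0.41·k^(0.41−1) = 0.118, hence k_gold = (0.41/0.118)^(1/0.59) ≈ 8.2562.
Output: y_gold = k_gold^0.41 = 8.2562^0.41 ≈ 2.3762.

y_gold ≈ 2.376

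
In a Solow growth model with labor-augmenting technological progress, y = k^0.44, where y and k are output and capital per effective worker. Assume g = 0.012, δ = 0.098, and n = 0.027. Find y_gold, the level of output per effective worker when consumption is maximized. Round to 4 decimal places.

y_gold ≈ 2.5012

The effective depreciation rate is n + g + δ = 0.027 + 0.012 + 0.098 = 0.137.
Maximizing c = f(k) − (n+g+δ)·k gives f'(k) = n+g+δ, i.e. 0.44·k^(0.44−1) = 0.137, so k_gold = (0.44/0.137)^(1/0.56) ≈ 8.0330.
Output: y_gold = k_gold^0.44 = 8.0330^0.44 ≈ 2.5012.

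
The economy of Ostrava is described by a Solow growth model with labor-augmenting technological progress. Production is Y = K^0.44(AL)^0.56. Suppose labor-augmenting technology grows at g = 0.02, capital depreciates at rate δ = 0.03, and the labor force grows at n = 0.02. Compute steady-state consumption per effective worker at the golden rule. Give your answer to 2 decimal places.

n + g + δ = 0.02 + 0.02 + 0.03 = 0.07.
Setting f'(k) = n+g+δ gives 0.44·k^(0.44−1) = 0.07, hence k_gold = (0.44/0.07)^(1/0.56) ≈ 26.6461.
y_gold = 26.6461^0.44 ≈ 4.2391.
c_gold = y_gold − (n+g+δ)·k_gold = 4.2391 − 0.07·26.6461 ≈ 2.3739.

c_gold ≈ 2.37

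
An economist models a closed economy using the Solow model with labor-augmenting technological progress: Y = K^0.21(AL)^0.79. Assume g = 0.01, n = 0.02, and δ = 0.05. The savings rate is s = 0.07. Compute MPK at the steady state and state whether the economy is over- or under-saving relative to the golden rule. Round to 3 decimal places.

The effective depreciation rate is n + g + δ = 0.02 + 0.01 + 0.05 = 0.08.
Steady-state k*: s·k^0.21 = 0.08·k gives k* = (0.07/0.08)^(1/0.79) ≈ 0.8445.
MPK = 0.21·0.8445^(-0.79) ≈ 0.2400.
MPK > n+g+δ = 0.08, so the economy is dynamically efficient (under-saving).

under-saving; MPK ≈ 0.240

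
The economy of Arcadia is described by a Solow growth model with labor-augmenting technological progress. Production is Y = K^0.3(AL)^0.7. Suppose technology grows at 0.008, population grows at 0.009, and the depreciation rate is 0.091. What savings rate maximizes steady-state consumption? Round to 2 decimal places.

s_gold = 0.30

Capital per effective worker breaks even when investment replaces (n + g + δ)·k; here n + g + δ = 0.108.
At the golden rule MPK = n+g+δ, and in any Cobb-Douglas steady state s = (n+g+δ)·k/y = MPK·k/y = capital's share 0.3.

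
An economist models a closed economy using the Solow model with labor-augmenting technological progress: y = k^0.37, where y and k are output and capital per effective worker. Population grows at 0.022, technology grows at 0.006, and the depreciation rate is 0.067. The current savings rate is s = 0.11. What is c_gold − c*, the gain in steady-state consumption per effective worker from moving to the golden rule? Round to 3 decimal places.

Δc ≈ 0.430

n + g + δ = 0.022 + 0.006 + 0.067 = 0.095.
Current steady state (s = 0.11): k* = (0.11/0.095)^(1/0.63) ≈ 1.2620, y* = 1.2620^0.37 ≈ 1.0899, c* = (1−0.11)·1.0899 ≈ 0.9700.
Golden rule sets MPK = n+g+δ: 0.37·k^(0.37−1) = 0.095, so k_gold = (0.37/0.095)^(1/0.63) ≈ 8.6550.
y_gold = 8.6550^0.37 ≈ 2.2222, c_gold = y_gold − 0.095·k_gold ≈ 1.4000.
Gain: Δc = 1.4000 − 0.9700 ≈ 0.4300.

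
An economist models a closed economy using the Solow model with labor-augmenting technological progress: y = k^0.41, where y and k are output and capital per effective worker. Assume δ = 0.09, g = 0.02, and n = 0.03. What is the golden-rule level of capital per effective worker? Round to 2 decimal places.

k_gold ≈ 6.18

n + g + δ = 0.03 + 0.02 + 0.09 = 0.14.
Maximizing c = f(k) − (n+g+δ)·k gives f'(k) = n+g+δ, i.e. 0.41·k^(0.41−1) = 0.14, so k_gold = (0.41/0.14)^(1/0.59) ≈ 6.1793.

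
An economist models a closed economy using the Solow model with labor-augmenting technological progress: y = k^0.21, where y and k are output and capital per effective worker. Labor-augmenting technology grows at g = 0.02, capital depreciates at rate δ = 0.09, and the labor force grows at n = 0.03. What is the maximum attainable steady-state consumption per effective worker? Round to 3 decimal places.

c_gold ≈ 0.880

Break-even investment rate: n + g + δ = 0.03 + 0.02 + 0.09 = 0.14.
Maximizing c = f(k) − (n+g+δ)·k gives f'(k) = n+g+δ, i.e. 0.21·k^(0.21−1) = 0.14, so k_gold = (0.21/0.14)^(1/0.79) ≈ 1.6707.
y_gold = 1.6707^0.21 ≈ 1.1138.
c_gold = y_gold − (n+g+δ)·k_gold = 1.1138 − 0.14·1.6707 ≈ 0.8799.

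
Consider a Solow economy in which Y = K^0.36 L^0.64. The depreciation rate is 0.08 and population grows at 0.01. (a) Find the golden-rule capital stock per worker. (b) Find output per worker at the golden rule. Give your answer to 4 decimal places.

The effective depreciation rate is n + δ = 0.01 + 0.08 = 0.09.
Setting f'(k) = n+δ gives 0.36·k^(0.36−1) = 0.09, hence k_gold = (0.36/0.09)^(1/0.64) ≈ 8.7241.
y_gold = 8.7241^0.36 ≈ 2.1810.

(a) k_gold ≈ 8.7241; (b) y_gold ≈ 2.1810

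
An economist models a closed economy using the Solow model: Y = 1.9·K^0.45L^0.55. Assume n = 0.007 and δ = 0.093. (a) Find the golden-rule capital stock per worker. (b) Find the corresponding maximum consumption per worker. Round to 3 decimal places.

Capital per worker breaks even when investment replaces (n + δ)·k; here n + δ = 0.1.
Maximizing c = f(k) − (n+δ)·k gives f'(k) = n+δ, i.e. 0.45·1.9·k^(0.45−1) = 0.1, so k_gold = (0.45·1.9/0.1)^(1/0.55) ≈ 49.4862.
y_gold = 1.9·49.4862^0.45 ≈ 10.9969; c_gold = y_gold − 0.1·k_gold ≈ 6.0483.

(a) k_gold ≈ 49.486; (b) c_gold ≈ 6.048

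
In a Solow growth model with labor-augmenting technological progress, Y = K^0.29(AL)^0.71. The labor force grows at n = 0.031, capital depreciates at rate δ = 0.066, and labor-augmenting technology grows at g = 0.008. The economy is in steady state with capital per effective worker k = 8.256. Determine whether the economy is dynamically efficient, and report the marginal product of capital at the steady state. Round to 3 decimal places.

dynamically inefficient; MPK ≈ 0.065

Capital per effective worker breaks even when investment replaces (n + g + δ)·k; here n + g + δ = 0.105.
MPK = 0.29·k^(0.29−1) = 0.29·8.256^(-0.71) ≈ 0.0648.
MPK < 0.105, so the economy is dynamically inefficient (over-saving).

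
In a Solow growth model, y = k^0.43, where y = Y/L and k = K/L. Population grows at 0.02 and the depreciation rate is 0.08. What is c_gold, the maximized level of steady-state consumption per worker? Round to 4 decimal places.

n + δ = 0.02 + 0.08 = 0.1.
At the golden rule the marginal product of capital equals n+δ: 0.43·k^(0.43−1) = 0.1. Solving, k_gold = (0.43/0.1)^(1/0.57) ≈ 12.9225.
y_gold = 12.9225^0.43 ≈ 3.0052.
c_gold = y_gold − (n+δ)·k_gold = 3.0052 − 0.1·12.9225 ≈ 1.7130.

c_gold ≈ 1.7130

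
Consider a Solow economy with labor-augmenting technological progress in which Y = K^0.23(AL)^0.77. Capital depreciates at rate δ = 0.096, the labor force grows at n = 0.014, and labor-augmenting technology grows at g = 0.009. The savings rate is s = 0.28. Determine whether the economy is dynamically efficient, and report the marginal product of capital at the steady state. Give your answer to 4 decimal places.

dynamically inefficient; MPK ≈ 0.0977

n + g + δ = 0.014 + 0.009 + 0.096 = 0.119.
Steady-state k*: s·k^0.23 = 0.119·k gives k* = (0.28/0.119)^(1/0.77) ≈ 3.0382.
MPK = 0.23·3.0382^(-0.77) ≈ 0.0977.
MPK < n+g+δ = 0.119, so the economy is dynamically inefficient (over-saving).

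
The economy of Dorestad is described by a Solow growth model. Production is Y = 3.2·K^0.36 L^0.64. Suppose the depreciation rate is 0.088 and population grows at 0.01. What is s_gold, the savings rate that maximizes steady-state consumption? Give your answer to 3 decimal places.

The effective depreciation rate is n + δ = 0.01 + 0.088 = 0.098.
At the golden rule MPK = n+δ, and in any Cobb-Douglas steady state s = (n+δ)·k/y = MPK·k/y = capital's share 0.36.

s_gold = 0.360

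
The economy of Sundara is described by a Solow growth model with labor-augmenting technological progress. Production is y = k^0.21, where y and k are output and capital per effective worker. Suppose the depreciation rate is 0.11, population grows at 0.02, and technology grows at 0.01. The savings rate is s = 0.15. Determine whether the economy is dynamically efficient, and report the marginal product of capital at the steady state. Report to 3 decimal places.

dynamically efficient; MPK ≈ 0.196

Break-even investment rate: n + g + δ = 0.02 + 0.01 + 0.11 = 0.14.
Steady-state k*: s·k^0.21 = 0.14·k gives k* = (0.15/0.14)^(1/0.79) ≈ 1.0913.
MPK = 0.21·1.0913^(-0.79) ≈ 0.1960.
MPK > n+g+δ = 0.14, so the economy is dynamically efficient (under-saving).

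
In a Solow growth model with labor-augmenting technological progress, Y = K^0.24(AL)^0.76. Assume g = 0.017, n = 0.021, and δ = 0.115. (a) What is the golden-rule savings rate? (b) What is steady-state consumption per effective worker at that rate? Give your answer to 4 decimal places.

(a) s_gold = 0.2400; (b) c_gold ≈ 0.8761

Break-even investment rate: n + g + δ = 0.021 + 0.017 + 0.115 = 0.153.
For Cobb-Douglas, s_gold equals capital's share: s_gold = 0.24.
Maximizing c = f(k) − (n+g+δ)·k gives f'(k) = n+g+δ, i.e. 0.24·k^(0.24−1) = 0.153, so k_gold = (0.24/0.153)^(1/0.76) ≈ 1.8083.
y_gold = 1.8083^0.24 ≈ 1.1528; c_gold = (1−0.24)·y_gold ≈ 0.8761.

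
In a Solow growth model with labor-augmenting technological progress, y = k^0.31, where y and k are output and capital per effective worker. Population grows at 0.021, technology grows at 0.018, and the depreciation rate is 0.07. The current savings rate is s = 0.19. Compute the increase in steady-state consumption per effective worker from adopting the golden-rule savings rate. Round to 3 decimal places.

The effective depreciation rate is n + g + δ = 0.021 + 0.018 + 0.07 = 0.109.
Current steady state (s = 0.19): k* = (0.19/0.109)^(1/0.69) ≈ 2.2374, y* = 2.2374^0.31 ≈ 1.2836, c* = (1−0.19)·1.2836 ≈ 1.0397.
Maximizing c = f(k) − (n+g+δ)·k gives f'(k) = n+g+δ, i.e. 0.31·k^(0.31−1) = 0.109, so k_gold = (0.31/0.109)^(1/0.69) ≈ 4.5486.
y_gold = 4.5486^0.31 ≈ 1.5993, c_gold = y_gold − 0.109·k_gold ≈ 1.1035.
Gain: Δc = 1.1035 − 1.0397 ≈ 0.0638.

Δc ≈ 0.064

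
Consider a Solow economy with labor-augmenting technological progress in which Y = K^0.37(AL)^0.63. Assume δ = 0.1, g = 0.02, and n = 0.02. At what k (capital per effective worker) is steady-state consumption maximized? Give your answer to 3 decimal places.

k_gold ≈ 4.677

The effective depreciation rate is n + g + δ = 0.02 + 0.02 + 0.1 = 0.14.
Maximizing c = f(k) − (n+g+δ)·k gives f'(k) = n+g+δ, i.e. 0.37·k^(0.37−1) = 0.14, so k_gold = (0.37/0.14)^(1/0.63) ≈ 4.6769.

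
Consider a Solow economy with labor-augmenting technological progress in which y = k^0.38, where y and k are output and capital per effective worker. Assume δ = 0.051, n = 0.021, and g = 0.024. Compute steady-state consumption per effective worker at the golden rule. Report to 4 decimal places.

The effective depreciation rate is n + g + δ = 0.021 + 0.024 + 0.051 = 0.096.
At the golden rule the marginal product of capital equals n+g+δ: 0.38·k^(0.38−1) = 0.096. Solving, k_gold = (0.38/0.096)^(1/0.62) ≈ 9.1988.
y_gold = 9.1988^0.38 ≈ 2.3239.
c_gold = y_gold − (n+g+δ)·k_gold = 2.3239 − 0.096·9.1988 ≈ 1.4408.

c_gold ≈ 1.4408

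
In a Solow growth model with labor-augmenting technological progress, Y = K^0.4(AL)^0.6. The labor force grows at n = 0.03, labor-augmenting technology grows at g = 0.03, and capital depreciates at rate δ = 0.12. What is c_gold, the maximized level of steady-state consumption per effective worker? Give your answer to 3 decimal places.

Break-even investment rate: n + g + δ = 0.03 + 0.03 + 0.12 = 0.18.
At the golden rule the marginal product of capital equals n+g+δ: 0.4·k^(0.4−1) = 0.18. Solving, k_gold = (0.4/0.18)^(1/0.6) ≈ 3.7842.
y_gold = 3.7842^0.4 ≈ 1.7029.
c_gold = y_gold − (n+g+δ)·k_gold = 1.7029 − 0.18·3.7842 ≈ 1.0217.

c_gold ≈ 1.022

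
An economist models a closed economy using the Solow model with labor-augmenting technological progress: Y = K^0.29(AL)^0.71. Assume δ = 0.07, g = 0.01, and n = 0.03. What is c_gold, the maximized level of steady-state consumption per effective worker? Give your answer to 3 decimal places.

c_gold ≈ 1.055

The effective depreciation rate is n + g + δ = 0.03 + 0.01 + 0.07 = 0.11.
Setting f'(k) = n+g+δ gives 0.29·k^(0.29−1) = 0.11, hence k_gold = (0.29/0.11)^(1/0.71) ≈ 3.9171.
y_gold = 3.9171^0.29 ≈ 1.4858.
c_gold = y_gold − (n+g+δ)·k_gold = 1.4858 − 0.11·3.9171 ≈ 1.0549.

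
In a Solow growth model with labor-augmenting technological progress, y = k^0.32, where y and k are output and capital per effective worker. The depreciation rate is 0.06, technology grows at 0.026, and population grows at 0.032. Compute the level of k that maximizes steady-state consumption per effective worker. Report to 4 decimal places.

Break-even investment rate: n + g + δ = 0.032 + 0.026 + 0.06 = 0.118.
At the golden rule the marginal product of capital equals n+g+δ: 0.32·k^(0.32−1) = 0.118. Solving, k_gold = (0.32/0.118)^(1/0.68) ≈ 4.3367.

k_gold ≈ 4.3367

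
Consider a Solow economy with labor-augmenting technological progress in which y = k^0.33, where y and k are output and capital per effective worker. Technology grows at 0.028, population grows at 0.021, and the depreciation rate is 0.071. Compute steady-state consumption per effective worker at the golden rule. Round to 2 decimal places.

Capital per effective worker breaks even when investment replaces (n + g + δ)·k; here n + g + δ = 0.12.
Setting f'(k) = n+g+δ gives 0.33·k^(0.33−1) = 0.12, hence k_gold = (0.33/0.12)^(1/0.67) ≈ 4.5261.
y_gold = 4.5261^0.33 ≈ 1.6458.
c_gold = y_gold − (n+g+δ)·k_gold = 1.6458 − 0.12·4.5261 ≈ 1.1027.

c_gold ≈ 1.10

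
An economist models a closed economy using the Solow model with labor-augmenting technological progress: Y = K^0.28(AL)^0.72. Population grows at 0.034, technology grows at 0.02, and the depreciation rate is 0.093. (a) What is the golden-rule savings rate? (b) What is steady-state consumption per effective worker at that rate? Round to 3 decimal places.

n + g + δ = 0.034 + 0.02 + 0.093 = 0.147.
For Cobb-Douglas, s_gold equals capital's share: s_gold = 0.28.
Golden rule sets MPK = n+g+δ: 0.28·k^(0.28−1) = 0.147, so k_gold = (0.28/0.147)^(1/0.72) ≈ 2.4472.
y_gold = 2.4472^0.28 ≈ 1.2848; c_gold = (1−0.28)·y_gold ≈ 0.9250.

(a) s_gold = 0.280; (b) c_gold ≈ 0.925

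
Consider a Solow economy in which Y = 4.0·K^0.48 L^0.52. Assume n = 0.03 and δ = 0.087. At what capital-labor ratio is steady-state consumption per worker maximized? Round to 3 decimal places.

k_gold ≈ 217.150

Break-even investment rate: n + δ = 0.03 + 0.087 = 0.117.
Setting f'(k) = n+δ gives 0.48·4.0·k^(0.48−1) = 0.117, hence k_gold = (0.48·4.0/0.117)^(1/0.52) ≈ 217.1502.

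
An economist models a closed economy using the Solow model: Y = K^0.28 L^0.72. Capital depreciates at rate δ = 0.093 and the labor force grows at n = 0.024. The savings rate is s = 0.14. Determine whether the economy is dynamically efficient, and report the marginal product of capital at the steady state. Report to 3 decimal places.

The effective depreciation rate is n + δ = 0.024 + 0.093 = 0.117.
Steady-state k*: s·k^0.28 = 0.117·k gives k* = (0.14/0.117)^(1/0.72) ≈ 1.2831.
MPK = 0.28·1.2831^(-0.72) ≈ 0.2340.
MPK > n+δ = 0.117, so the economy is dynamically efficient (under-saving).

dynamically efficient; MPK ≈ 0.234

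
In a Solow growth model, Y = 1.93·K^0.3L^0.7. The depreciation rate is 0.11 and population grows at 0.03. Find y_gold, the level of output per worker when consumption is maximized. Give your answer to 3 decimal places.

y_gold ≈ 3.546

n + δ = 0.03 + 0.11 = 0.14.
Setting f'(k) = n+δ gives 0.3·1.93·k^(0.3−1) = 0.14, hence k_gold = (0.3·1.93/0.14)^(1/0.7) ≈ 7.5995.
Output: y_gold = 1.93·k_gold^0.3 = 1.93·7.5995^0.3 ≈ 3.5464.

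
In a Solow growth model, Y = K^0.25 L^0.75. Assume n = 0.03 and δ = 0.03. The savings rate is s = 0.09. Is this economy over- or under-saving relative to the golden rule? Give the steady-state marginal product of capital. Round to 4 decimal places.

under-saving; MPK ≈ 0.1667

Capital per worker breaks even when investment replaces (n + δ)·k; here n + δ = 0.06.
Steady-state k*: s·k^0.25 = 0.06·k gives k* = (0.09/0.06)^(1/0.75) ≈ 1.7171.
MPK = 0.25·1.7171^(-0.75) ≈ 0.1667.
MPK > n+δ = 0.06, so the economy is dynamically efficient (under-saving).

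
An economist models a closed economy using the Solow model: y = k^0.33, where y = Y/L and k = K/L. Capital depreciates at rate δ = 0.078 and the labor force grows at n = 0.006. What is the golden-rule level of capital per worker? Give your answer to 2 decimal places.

Capital per worker breaks even when investment replaces (n + δ)·k; here n + δ = 0.084.
Golden rule sets MPK = n+δ: 0.33·k^(0.33−1) = 0.084, so k_gold = (0.33/0.084)^(1/0.67) ≈ 7.7076.

k_gold ≈ 7.71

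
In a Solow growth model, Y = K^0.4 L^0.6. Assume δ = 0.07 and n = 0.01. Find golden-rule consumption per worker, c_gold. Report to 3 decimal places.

c_gold ≈ 1.754

Break-even investment rate: n + δ = 0.01 + 0.07 = 0.08.
Golden rule sets MPK = n+δ: 0.4·k^(0.4−1) = 0.08, so k_gold = (0.4/0.08)^(1/0.6) ≈ 14.6201.
y_gold = 14.6201^0.4 ≈ 2.9240.
c_gold = y_gold − (n+δ)·k_gold = 2.9240 − 0.08·14.6201 ≈ 1.7544.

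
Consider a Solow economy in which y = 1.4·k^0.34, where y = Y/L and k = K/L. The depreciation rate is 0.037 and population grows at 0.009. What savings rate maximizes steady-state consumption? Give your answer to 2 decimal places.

Break-even investment rate: n + δ = 0.009 + 0.037 = 0.046.
At the golden rule MPK = n+δ, and in any Cobb-Douglas steady state s = (n+δ)·k/y = MPK·k/y = capital's share 0.34.

s_gold = 0.34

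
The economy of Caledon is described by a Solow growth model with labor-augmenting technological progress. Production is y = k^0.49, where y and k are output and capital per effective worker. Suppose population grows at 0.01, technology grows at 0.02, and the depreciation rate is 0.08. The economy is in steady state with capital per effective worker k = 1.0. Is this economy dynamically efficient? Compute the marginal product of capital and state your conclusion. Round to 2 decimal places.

dynamically efficient; MPK ≈ 0.49

Break-even investment rate: n + g + δ = 0.01 + 0.02 + 0.08 = 0.11.
MPK = 0.49·k^(0.49−1) = 0.49·1.0^(-0.51) ≈ 0.4900.
MPK > 0.11, so the economy is dynamically efficient (under-saving).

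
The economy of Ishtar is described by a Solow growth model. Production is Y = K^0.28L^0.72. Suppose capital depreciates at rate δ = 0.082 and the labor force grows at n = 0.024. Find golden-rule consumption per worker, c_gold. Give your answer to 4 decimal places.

c_gold ≈ 1.0505

n + δ = 0.024 + 0.082 = 0.106.
At the golden rule the marginal product of capital equals n+δ: 0.28·k^(0.28−1) = 0.106. Solving, k_gold = (0.28/0.106)^(1/0.72) ≈ 3.8539.
y_gold = 3.8539^0.28 ≈ 1.4590.
c_gold = y_gold − (n+δ)·k_gold = 1.4590 − 0.106·3.8539 ≈ 1.0505.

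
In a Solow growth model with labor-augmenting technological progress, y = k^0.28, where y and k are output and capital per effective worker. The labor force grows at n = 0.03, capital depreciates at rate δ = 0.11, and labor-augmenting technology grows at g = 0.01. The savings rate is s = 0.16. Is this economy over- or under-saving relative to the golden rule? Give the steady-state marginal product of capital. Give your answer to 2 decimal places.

Capital per effective worker breaks even when investment replaces (n + g + δ)·k; here n + g + δ = 0.15.
Steady-state k*: s·k^0.28 = 0.15·k gives k* = (0.16/0.15)^(1/0.72) ≈ 1.0938.
MPK = 0.28·1.0938^(-0.72) ≈ 0.2625.
MPK > n+g+δ = 0.15, so the economy is dynamically efficient (under-saving).

under-saving; MPK ≈ 0.26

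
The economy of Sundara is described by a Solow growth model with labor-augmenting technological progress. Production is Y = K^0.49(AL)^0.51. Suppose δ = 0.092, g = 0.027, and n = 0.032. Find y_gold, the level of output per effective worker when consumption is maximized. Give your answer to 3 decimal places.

The effective depreciation rate is n + g + δ = 0.032 + 0.027 + 0.092 = 0.151.
Setting f'(k) = n+g+δ gives 0.49·k^(0.49−1) = 0.151, hence k_gold = (0.49/0.151)^(1/0.51) ≈ 10.0552.
Output: y_gold = k_gold^0.49 = 10.0552^0.49 ≈ 3.0986.

y_gold ≈ 3.099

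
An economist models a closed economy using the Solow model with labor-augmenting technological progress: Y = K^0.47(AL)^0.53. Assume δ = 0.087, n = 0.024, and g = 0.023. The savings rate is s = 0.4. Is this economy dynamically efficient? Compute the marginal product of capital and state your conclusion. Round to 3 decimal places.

Break-even investment rate: n + g + δ = 0.024 + 0.023 + 0.087 = 0.134.
Steady-state k*: s·k^0.47 = 0.134·k gives k* = (0.4/0.134)^(1/0.53) ≈ 7.8730.
MPK = 0.47·7.8730^(-0.53) ≈ 0.1575.
MPK > n+g+δ = 0.134, so the economy is dynamically efficient (under-saving).

dynamically efficient; MPK ≈ 0.157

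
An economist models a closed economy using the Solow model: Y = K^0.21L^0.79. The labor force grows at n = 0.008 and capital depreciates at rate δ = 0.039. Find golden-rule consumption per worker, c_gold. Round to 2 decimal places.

The effective depreciation rate is n + δ = 0.008 + 0.039 = 0.047.
Setting f'(k) = n+δ gives 0.21·k^(0.21−1) = 0.047, hence k_gold = (0.21/0.047)^(1/0.79) ≈ 6.6518.
y_gold = 6.6518^0.21 ≈ 1.4887.
c_gold = y_gold − (n+δ)·k_gold = 1.4887 − 0.047·6.6518 ≈ 1.1761.

c_gold ≈ 1.18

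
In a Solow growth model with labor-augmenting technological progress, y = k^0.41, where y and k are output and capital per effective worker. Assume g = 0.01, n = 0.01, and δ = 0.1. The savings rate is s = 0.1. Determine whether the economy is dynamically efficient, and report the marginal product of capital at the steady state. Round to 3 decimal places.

dynamically efficient; MPK ≈ 0.492

Break-even investment rate: n + g + δ = 0.01 + 0.01 + 0.1 = 0.12.
Steady-state k*: s·k^0.41 = 0.12·k gives k* = (0.1/0.12)^(1/0.59) ≈ 0.7342.
MPK = 0.41·0.7342^(-0.59) ≈ 0.4920.
MPK > n+g+δ = 0.12, so the economy is dynamically efficient (under-saving).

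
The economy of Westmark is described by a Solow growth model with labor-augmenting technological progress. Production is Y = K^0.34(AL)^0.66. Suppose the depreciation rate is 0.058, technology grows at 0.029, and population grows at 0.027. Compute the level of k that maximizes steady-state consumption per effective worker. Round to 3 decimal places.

k_gold ≈ 5.237

Capital per effective worker breaks even when investment replaces (n + g + δ)·k; here n + g + δ = 0.114.
Maximizing c = f(k) − (n+g+δ)·k gives f'(k) = n+g+δ, i.e. 0.34·k^(0.34−1) = 0.114, so k_gold = (0.34/0.114)^(1/0.66) ≈ 5.2366.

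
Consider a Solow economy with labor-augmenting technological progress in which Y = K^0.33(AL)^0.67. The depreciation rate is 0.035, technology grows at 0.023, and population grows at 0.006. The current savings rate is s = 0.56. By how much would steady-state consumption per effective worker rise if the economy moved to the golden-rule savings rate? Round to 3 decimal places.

Δc ≈ 0.222

Break-even investment rate: n + g + δ = 0.006 + 0.023 + 0.035 = 0.064.
Current steady state (s = 0.56): k* = (0.56/0.064)^(1/0.67) ≈ 25.4673, y* = 25.4673^0.33 ≈ 2.9105, c* = (1−0.56)·2.9105 ≈ 1.2806.
At the golden rule the marginal product of capital equals n+g+δ: 0.33·k^(0.33−1) = 0.064. Solving, k_gold = (0.33/0.064)^(1/0.67) ≈ 11.5660.
y_gold = 11.5660^0.33 ≈ 2.2431, c_gold = y_gold − 0.064·k_gold ≈ 1.5029.
Gain: Δc = 1.5029 − 1.2806 ≈ 0.2222.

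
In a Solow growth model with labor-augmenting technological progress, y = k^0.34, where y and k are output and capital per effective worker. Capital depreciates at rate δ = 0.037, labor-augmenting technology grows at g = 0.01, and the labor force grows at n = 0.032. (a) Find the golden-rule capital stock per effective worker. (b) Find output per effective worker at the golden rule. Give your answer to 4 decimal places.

(a) k_gold ≈ 9.1281; (b) y_gold ≈ 2.1209

The effective depreciation rate is n + g + δ = 0.032 + 0.01 + 0.037 = 0.079.
Golden rule sets MPK = n+g+δ: 0.34·k^(0.34−1) = 0.079, so k_gold = (0.34/0.079)^(1/0.66) ≈ 9.1281.
y_gold = 9.1281^0.34 ≈ 2.1209.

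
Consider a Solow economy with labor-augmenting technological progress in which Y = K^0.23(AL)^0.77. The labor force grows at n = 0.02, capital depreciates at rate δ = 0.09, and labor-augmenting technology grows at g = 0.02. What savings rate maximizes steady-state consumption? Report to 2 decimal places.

The effective depreciation rate is n + g + δ = 0.02 + 0.02 + 0.09 = 0.13.
At the golden rule MPK = n+g+δ, and in any Cobb-Douglas steady state s = (n+g+δ)·k/y = MPK·k/y = capital's share 0.23.

s_gold = 0.23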